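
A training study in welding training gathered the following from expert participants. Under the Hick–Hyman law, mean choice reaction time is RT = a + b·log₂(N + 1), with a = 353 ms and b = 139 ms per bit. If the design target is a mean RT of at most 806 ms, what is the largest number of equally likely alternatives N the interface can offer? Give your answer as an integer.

Set 353 + 139·log₂(N + 1) ≤ 806.
log₂(N + 1) ≤ (806 − 353) / 139 = 3.2590.
N + 1 ≤ 2^3.2590 = 9.5732.
N ≤ 8.5732, so the largest integer N is 8.

8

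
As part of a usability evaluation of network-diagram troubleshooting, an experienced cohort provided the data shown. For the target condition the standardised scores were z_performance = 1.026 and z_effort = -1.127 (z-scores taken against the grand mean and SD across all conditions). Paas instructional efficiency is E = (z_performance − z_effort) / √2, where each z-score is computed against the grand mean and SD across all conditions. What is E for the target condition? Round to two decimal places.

z_P − z_E = 1.026 − (-1.127) = 2.1530.
E = 2.1530 / √2 = 2.1530 / 1.41421 = 1.5224 ≈ 1.52.

1.52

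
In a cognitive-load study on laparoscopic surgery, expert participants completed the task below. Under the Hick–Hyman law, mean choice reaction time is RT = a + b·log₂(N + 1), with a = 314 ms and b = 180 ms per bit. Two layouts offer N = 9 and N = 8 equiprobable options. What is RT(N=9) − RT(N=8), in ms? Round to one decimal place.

RT(9) = 314 + 180·log₂(10) = 314 + 180·3.3219 = 911.9420 ms.
RT(8) = 314 + 180·log₂(9) = 314 + 180·3.1699 = 884.5820 ms.
Difference = 911.9420 − 884.5820 = 27.3600 ≈ 27.4 ms.

27.4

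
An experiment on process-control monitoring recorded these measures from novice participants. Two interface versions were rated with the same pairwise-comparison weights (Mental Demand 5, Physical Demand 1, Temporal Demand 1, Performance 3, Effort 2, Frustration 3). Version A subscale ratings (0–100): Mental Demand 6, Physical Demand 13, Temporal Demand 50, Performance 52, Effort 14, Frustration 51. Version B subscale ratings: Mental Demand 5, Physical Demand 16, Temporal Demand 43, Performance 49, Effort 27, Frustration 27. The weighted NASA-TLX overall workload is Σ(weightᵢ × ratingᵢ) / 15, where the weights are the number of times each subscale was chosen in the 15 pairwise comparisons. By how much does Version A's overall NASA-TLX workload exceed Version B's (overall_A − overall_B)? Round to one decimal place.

4.3

Version A weighted sum = 5·6 + 1·13 + 1·50 + 3·52 + 2·14 + 3·51 = 30 + 13 + 50 + 156 + 28 + 153 = 430; overall_A = 430/15 = 28.6667.
Version B weighted sum = 5·5 + 1·16 + 1·43 + 3·49 + 2·27 + 3·27 = 25 + 16 + 43 + 147 + 54 + 81 = 366; overall_B = 366/15 = 24.4000.
Difference = 28.6667 − 24.4000 = 4.2667 ≈ 4.3.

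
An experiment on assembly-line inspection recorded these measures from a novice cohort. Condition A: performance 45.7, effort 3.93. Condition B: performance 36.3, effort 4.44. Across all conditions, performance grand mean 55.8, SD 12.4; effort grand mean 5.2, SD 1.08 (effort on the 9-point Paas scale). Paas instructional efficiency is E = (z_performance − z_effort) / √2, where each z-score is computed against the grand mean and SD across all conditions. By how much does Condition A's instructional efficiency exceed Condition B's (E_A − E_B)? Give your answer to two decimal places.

0.87

Condition A: z_P = (45.7 − 55.8)/12.4 = -0.8145; z_E = (3.93 − 5.2)/1.08 = -1.1759; E_A = (-0.8145 − (-1.1759))/√2 = 0.2555.
Condition B: z_P = (36.3 − 55.8)/12.4 = -1.5726; z_E = (4.44 − 5.2)/1.08 = -0.7037; E_B = (-1.5726 − (-0.7037))/√2 = -0.6144.
E_A − E_B = 0.2555 − (-0.6144) = 0.8699 ≈ 0.87.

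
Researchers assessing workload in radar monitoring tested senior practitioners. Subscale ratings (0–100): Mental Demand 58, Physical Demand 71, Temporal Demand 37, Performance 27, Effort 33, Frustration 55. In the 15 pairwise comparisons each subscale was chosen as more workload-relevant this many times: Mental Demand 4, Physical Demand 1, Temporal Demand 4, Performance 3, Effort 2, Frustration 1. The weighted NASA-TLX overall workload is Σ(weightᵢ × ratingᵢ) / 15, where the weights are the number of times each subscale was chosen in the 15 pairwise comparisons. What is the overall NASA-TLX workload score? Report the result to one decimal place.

43.5

The tallies are the weights (they sum to 15).
Weighted sum = 4·58 + 1·71 + 4·37 + 3·27 + 2·33 + 1·55
            = 232 + 71 + 148 + 81 + 66 + 55 = 653.
Overall workload = 653 / 15 = 43.5333 ≈ 43.5.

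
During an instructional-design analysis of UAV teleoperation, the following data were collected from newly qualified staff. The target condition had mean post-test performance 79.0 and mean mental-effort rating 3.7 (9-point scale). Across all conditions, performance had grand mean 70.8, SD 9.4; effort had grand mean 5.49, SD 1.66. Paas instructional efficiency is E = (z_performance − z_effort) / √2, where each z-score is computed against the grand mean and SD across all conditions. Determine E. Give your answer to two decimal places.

1.38

z_performance = (79.0 − 70.8) / 9.4 = 8.2000 / 9.4 = 0.8723.
z_effort = (3.7 − 5.49) / 1.66 = -1.7900 / 1.66 = -1.0783.
z_P − z_E = 0.8723 − (-1.0783) = 1.9506.
E = 1.9506 / √2 = 1.9506 / 1.41421 = 1.3793 ≈ 1.38.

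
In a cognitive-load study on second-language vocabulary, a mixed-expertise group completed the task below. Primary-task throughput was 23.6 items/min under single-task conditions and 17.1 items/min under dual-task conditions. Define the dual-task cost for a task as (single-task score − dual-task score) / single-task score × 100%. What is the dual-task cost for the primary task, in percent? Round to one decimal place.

27.5

Cost = (23.6 − 17.1) / 23.6 × 100%
     = 6.5000 / 23.6 × 100% = 27.5424%.
≈ 27.5%.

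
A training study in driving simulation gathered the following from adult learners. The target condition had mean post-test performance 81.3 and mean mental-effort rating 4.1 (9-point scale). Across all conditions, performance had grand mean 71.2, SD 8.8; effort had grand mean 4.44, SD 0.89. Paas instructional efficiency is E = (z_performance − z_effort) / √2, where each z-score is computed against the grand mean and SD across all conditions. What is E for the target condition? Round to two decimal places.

z_performance = (81.3 − 71.2) / 8.8 = 10.1000 / 8.8 = 1.1477.
z_effort = (4.1 − 4.44) / 0.89 = -0.3400 / 0.89 = -0.3820.
z_P − z_E = 1.1477 − (-0.3820) = 1.5297.
E = 1.5297 / √2 = 1.5297 / 1.41421 = 1.0817 ≈ 1.08.

1.08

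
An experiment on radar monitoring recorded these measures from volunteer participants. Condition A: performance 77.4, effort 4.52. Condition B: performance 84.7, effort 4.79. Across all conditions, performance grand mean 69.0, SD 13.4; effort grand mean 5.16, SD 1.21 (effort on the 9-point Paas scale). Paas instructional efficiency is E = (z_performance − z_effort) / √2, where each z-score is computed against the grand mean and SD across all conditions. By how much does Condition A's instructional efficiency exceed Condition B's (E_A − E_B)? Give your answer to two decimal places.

-0.23

Condition A: z_P = (77.4 − 69.0)/13.4 = 0.6269; z_E = (4.52 − 5.16)/1.21 = -0.5289; E_A = (0.6269 − (-0.5289))/√2 = 0.8173.
Condition B: z_P = (84.7 − 69.0)/13.4 = 1.1716; z_E = (4.79 − 5.16)/1.21 = -0.3058; E_B = (1.1716 − (-0.3058))/√2 = 1.0447.
E_A − E_B = 0.8173 − 1.0447 = -0.2274 ≈ -0.23.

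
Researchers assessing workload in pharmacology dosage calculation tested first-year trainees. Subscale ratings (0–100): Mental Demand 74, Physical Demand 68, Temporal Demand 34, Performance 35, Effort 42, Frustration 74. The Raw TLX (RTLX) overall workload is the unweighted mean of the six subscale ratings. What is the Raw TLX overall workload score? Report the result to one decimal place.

54.5

Sum of ratings = 74 + 68 + 34 + 35 + 42 + 74 = 327.
RTLX = 327 / 6 = 54.5000 ≈ 54.5.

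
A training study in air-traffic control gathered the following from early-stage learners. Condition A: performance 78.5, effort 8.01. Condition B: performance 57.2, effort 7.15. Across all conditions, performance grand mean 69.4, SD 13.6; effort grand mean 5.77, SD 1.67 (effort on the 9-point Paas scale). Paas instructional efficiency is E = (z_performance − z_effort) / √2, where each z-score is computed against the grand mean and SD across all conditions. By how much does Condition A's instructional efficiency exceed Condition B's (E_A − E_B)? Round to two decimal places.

Condition A: z_P = (78.5 − 69.4)/13.6 = 0.6691; z_E = (8.01 − 5.77)/1.67 = 1.3413; E_A = (0.6691 − 1.3413)/√2 = -0.4753.
Condition B: z_P = (57.2 − 69.4)/13.6 = -0.8971; z_E = (7.15 − 5.77)/1.67 = 0.8263; E_B = (-0.8971 − 0.8263)/√2 = -1.2186.
E_A − E_B = -0.4753 − (-1.2186) = 0.7433 ≈ 0.74.

0.74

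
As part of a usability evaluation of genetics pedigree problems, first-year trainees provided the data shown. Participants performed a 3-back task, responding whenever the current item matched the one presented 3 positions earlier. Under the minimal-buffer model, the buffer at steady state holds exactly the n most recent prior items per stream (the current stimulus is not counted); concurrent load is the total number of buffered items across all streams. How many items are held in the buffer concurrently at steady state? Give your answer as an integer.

3

The buffer holds the 3 most recent prior items.
Steady-state concurrent load = 3 items.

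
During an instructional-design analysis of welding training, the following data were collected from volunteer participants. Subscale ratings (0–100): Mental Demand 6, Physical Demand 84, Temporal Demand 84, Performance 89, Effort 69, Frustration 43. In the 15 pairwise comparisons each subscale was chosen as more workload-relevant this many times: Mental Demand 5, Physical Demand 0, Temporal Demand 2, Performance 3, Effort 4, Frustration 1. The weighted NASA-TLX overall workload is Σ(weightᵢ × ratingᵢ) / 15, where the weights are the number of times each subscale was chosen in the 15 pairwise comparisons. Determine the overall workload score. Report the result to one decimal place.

52.3

The tallies are the weights (they sum to 15).
Weighted sum = 5·6 + 0·84 + 2·84 + 3·89 + 4·69 + 1·43
            = 30 + 0 + 168 + 267 + 276 + 43 = 784.
Overall workload = 784 / 15 = 52.2667 ≈ 52.3.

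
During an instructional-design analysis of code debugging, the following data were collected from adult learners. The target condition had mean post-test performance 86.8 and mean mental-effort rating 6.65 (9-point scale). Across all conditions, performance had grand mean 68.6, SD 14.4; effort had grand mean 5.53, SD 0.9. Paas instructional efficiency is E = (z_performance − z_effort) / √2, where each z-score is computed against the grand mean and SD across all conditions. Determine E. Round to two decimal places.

z_performance = (86.8 − 68.6) / 14.4 = 18.2000 / 14.4 = 1.2639.
z_effort = (6.65 − 5.53) / 0.9 = 1.1200 / 0.9 = 1.2444.
z_P − z_E = 1.2639 − 1.2444 = 0.0195.
E = 0.0195 / √2 = 0.0195 / 1.41421 = 0.0138 ≈ 0.01.

0.01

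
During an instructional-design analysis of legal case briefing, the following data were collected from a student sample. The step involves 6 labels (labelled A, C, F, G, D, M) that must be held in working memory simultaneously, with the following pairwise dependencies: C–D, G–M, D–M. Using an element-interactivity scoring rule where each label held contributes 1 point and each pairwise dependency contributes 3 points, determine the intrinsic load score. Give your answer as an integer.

Count of labels held simultaneously: 6.
Count of pairwise dependencies listed: 3.
Element contribution: 6 × 1 = 6.
Interaction contribution: 3 × 3 = 9.
Intrinsic load = 6 + 9 = 15.

15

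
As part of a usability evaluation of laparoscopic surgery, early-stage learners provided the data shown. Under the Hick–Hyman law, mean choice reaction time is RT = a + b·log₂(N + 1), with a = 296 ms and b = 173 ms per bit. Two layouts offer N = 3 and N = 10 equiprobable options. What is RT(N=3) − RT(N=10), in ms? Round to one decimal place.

-252.5

RT(3) = 296 + 173·log₂(4) = 296 + 173·2.0000 = 642.0000 ms.
RT(10) = 296 + 173·log₂(11) = 296 + 173·3.4594 = 894.4762 ms.
Difference = 642.0000 − 894.4762 = -252.4762 ≈ -252.5 ms.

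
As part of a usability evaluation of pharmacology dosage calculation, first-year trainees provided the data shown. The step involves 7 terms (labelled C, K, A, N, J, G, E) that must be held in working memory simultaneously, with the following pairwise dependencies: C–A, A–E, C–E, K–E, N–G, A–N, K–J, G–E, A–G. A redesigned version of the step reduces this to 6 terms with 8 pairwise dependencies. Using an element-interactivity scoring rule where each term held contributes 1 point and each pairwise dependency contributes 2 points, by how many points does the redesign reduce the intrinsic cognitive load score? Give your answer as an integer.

3

Original: 7 × 1 + 9 × 2 = 7 + 18 = 25.
Redesigned: 6 × 1 + 8 × 2 = 6 + 16 = 22.
Reduction = 25 − 22 = 3.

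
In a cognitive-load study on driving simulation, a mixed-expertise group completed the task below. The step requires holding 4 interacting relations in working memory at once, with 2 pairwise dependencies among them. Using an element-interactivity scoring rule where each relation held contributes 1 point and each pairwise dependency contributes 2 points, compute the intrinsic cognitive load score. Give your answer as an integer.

Element contribution: 4 × 1 = 4.
Interaction contribution: 2 × 2 = 4.
Intrinsic load = 4 + 4 = 8.

8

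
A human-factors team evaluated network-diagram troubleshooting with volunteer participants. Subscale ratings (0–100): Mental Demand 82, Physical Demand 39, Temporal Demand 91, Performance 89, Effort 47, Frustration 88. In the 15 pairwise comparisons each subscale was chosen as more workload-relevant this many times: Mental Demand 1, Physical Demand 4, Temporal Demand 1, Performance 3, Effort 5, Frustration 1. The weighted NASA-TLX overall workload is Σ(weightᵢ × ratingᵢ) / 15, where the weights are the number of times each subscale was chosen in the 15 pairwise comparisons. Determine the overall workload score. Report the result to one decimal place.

The tallies are the weights (they sum to 15).
Weighted sum = 1·82 + 4·39 + 1·91 + 3·89 + 5·47 + 1·88
            = 82 + 156 + 91 + 267 + 235 + 88 = 919.
Overall workload = 919 / 15 = 61.2667 ≈ 61.3.

61.3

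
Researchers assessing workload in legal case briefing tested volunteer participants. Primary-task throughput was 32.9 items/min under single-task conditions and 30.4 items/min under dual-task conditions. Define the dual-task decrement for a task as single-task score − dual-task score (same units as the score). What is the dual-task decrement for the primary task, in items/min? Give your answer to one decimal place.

Decrement = 32.9 − 30.4 = 2.5000 items/min ≈ 2.5 items/min.

2.5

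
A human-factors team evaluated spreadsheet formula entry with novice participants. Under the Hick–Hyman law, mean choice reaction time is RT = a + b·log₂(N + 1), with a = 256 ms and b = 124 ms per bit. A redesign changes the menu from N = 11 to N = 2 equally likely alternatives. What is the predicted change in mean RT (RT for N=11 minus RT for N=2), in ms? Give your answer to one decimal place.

248.0

RT(11) = 256 + 124·log₂(12) = 256 + 124·3.5850 = 700.5400 ms.
RT(2) = 256 + 124·log₂(3) = 256 + 124·1.5850 = 452.5400 ms.
Difference = 700.5400 − 452.5400 = 248.0000 ≈ 248.0 ms.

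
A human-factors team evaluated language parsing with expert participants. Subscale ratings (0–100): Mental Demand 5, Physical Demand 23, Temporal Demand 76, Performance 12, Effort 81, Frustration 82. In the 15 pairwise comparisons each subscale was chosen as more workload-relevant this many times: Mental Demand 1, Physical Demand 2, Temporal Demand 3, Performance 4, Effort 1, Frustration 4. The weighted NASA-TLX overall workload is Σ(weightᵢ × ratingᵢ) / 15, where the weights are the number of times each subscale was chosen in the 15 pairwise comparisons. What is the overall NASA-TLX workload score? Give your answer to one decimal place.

49.1

The tallies are the weights (they sum to 15).
Weighted sum = 1·5 + 2·23 + 3·76 + 4·12 + 1·81 + 4·82
            = 5 + 46 + 228 + 48 + 81 + 328 = 736.
Overall workload = 736 / 15 = 49.0667 ≈ 49.1.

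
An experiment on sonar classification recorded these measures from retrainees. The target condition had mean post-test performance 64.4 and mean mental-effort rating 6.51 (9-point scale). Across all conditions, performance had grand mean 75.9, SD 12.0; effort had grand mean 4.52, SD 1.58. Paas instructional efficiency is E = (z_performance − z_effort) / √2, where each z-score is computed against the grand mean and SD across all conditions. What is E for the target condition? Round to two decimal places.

-1.57

z_performance = (64.4 − 75.9) / 12.0 = -11.5000 / 12.0 = -0.9583.
z_effort = (6.51 − 4.52) / 1.58 = 1.9900 / 1.58 = 1.2595.
z_P − z_E = -0.9583 − 1.2595 = -2.2178.
E = -2.2178 / √2 = -2.2178 / 1.41421 = -1.5682 ≈ -1.57.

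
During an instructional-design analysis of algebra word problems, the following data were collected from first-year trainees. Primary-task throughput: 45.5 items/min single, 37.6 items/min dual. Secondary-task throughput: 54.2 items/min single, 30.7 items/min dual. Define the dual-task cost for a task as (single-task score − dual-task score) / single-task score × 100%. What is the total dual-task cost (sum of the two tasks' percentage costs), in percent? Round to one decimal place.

60.7

Primary cost = (45.5 − 37.6) / 45.5 × 100% = 17.3626%.
Secondary cost = (54.2 − 30.7) / 54.2 × 100% = 43.3579%.
Total = 17.3626% + 43.3579% = 60.7205% ≈ 60.7%.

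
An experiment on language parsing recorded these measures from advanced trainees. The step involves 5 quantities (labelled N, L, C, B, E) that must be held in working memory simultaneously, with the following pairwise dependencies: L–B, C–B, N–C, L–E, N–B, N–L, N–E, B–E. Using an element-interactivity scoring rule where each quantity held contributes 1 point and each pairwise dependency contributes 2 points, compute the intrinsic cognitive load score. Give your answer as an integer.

21

Count of quantities held simultaneously: 5.
Count of pairwise dependencies listed: 8.
Element contribution: 5 × 1 = 5.
Interaction contribution: 8 × 2 = 16.
Intrinsic load = 5 + 16 = 21.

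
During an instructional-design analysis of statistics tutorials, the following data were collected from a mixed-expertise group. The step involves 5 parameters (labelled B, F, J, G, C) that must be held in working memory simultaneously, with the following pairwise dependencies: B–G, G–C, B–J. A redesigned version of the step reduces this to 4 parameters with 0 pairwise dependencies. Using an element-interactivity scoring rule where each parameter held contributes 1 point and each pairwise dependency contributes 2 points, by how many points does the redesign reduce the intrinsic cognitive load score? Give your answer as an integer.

Original: 5 × 1 + 3 × 2 = 5 + 6 = 11.
Redesigned: 4 × 1 + 0 × 2 = 4 + 0 = 4.
Reduction = 11 − 4 = 7.

7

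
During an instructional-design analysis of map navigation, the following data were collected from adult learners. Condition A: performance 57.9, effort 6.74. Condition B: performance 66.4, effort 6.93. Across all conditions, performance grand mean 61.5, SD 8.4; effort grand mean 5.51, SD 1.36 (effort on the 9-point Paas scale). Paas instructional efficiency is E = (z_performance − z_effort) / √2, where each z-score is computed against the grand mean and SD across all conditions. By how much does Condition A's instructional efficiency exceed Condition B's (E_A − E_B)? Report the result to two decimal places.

-0.62

Condition A: z_P = (57.9 − 61.5)/8.4 = -0.4286; z_E = (6.74 − 5.51)/1.36 = 0.9044; E_A = (-0.4286 − 0.9044)/√2 = -0.9426.
Condition B: z_P = (66.4 − 61.5)/8.4 = 0.5833; z_E = (6.93 − 5.51)/1.36 = 1.0441; E_B = (0.5833 − 1.0441)/√2 = -0.3258.
E_A − E_B = -0.9426 − (-0.3258) = -0.6168 ≈ -0.62.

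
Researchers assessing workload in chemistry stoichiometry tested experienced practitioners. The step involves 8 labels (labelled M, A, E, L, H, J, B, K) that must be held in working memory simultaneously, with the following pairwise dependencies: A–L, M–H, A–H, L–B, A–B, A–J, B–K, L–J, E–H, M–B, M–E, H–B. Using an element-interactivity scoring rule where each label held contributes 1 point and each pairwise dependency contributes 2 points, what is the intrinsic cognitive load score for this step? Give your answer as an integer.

32

Count of labels held simultaneously: 8.
Count of pairwise dependencies listed: 12.
Element contribution: 8 × 1 = 8.
Interaction contribution: 12 × 2 = 24.
Intrinsic load = 8 + 24 = 32.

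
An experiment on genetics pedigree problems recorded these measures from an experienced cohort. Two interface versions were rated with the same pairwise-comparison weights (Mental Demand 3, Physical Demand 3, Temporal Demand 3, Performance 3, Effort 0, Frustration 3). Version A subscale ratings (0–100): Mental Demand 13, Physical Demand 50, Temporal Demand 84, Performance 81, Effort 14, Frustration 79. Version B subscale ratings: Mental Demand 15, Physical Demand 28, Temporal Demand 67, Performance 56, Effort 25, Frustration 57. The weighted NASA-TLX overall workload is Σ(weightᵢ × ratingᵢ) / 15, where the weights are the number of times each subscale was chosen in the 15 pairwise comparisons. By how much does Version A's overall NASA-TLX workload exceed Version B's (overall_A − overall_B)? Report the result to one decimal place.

Version A weighted sum = 3·13 + 3·50 + 3·84 + 3·81 + 0·14 + 3·79 = 39 + 150 + 252 + 243 + 0 + 237 = 921; overall_A = 921/15 = 61.4000.
Version B weighted sum = 3·15 + 3·28 + 3·67 + 3·56 + 0·25 + 3·57 = 45 + 84 + 201 + 168 + 0 + 171 = 669; overall_B = 669/15 = 44.6000.
Difference = 61.4000 − 44.6000 = 16.8000 ≈ 16.8.

16.8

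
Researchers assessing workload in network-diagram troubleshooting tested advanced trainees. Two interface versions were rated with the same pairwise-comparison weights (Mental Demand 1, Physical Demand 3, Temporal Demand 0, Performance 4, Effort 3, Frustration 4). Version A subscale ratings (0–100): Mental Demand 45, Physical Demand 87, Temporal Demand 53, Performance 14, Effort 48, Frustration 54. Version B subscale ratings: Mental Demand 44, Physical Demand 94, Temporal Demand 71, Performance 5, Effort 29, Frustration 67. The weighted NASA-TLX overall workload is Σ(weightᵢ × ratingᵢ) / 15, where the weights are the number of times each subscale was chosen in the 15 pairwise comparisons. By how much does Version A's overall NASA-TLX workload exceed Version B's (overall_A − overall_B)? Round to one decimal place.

1.4

Version A weighted sum = 1·45 + 3·87 + 0·53 + 4·14 + 3·48 + 4·54 = 45 + 261 + 0 + 56 + 144 + 216 = 722; overall_A = 722/15 = 48.1333.
Version B weighted sum = 1·44 + 3·94 + 0·71 + 4·5 + 3·29 + 4·67 = 44 + 282 + 0 + 20 + 87 + 268 = 701; overall_B = 701/15 = 46.7333.
Difference = 48.1333 − 46.7333 = 1.4000 ≈ 1.4.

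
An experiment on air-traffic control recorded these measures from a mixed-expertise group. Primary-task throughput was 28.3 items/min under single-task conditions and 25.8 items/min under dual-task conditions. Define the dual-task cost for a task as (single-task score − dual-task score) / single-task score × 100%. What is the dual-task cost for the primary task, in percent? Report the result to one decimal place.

Cost = (28.3 − 25.8) / 28.3 × 100%
     = 2.5000 / 28.3 × 100% = 8.8339%.
≈ 8.8%.

8.8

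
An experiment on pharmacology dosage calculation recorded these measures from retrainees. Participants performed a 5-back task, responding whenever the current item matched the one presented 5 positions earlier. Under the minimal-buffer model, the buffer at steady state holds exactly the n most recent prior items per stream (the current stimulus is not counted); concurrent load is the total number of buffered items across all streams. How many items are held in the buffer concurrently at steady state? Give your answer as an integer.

5

The buffer holds the 5 most recent prior items.
Steady-state concurrent load = 5 items.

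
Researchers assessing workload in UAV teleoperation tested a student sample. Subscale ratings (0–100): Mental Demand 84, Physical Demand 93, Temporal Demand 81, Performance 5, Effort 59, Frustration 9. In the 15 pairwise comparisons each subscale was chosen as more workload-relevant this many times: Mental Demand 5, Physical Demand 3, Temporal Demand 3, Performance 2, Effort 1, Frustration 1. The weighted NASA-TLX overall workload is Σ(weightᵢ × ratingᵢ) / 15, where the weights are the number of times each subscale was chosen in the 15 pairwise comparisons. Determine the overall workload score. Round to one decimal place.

68.0

The tallies are the weights (they sum to 15).
Weighted sum = 5·84 + 3·93 + 3·81 + 2·5 + 1·59 + 1·9
            = 420 + 279 + 243 + 10 + 59 + 9 = 1020.
Overall workload = 1020 / 15 = 68.0000 ≈ 68.0.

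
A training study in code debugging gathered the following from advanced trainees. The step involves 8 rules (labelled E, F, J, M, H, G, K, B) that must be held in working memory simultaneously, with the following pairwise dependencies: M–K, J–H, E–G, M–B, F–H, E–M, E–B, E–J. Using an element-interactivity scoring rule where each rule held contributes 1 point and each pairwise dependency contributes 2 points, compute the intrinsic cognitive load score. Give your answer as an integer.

24

Count of rules held simultaneously: 8.
Count of pairwise dependencies listed: 8.
Element contribution: 8 × 1 = 8.
Interaction contribution: 8 × 2 = 16.
Intrinsic load = 8 + 16 = 24.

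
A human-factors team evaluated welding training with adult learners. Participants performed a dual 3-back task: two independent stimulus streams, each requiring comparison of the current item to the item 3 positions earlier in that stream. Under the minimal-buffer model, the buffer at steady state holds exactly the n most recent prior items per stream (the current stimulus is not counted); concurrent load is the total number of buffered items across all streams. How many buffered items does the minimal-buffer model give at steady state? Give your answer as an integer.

Each stream's buffer holds its 3 most recent prior items.
Two independent streams: 2 × 3 = 6 buffered items at steady state.

6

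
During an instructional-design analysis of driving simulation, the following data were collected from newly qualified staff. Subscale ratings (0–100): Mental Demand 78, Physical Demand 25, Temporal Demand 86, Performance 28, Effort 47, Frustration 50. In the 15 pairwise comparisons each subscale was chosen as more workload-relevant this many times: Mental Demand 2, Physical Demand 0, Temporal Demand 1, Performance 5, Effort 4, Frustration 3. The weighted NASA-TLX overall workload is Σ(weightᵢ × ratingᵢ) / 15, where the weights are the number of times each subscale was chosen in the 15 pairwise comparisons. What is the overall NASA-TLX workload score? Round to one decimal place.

The tallies are the weights (they sum to 15).
Weighted sum = 2·78 + 0·25 + 1·86 + 5·28 + 4·47 + 3·50
            = 156 + 0 + 86 + 140 + 188 + 150 = 720.
Overall workload = 720 / 15 = 48.0000 ≈ 48.0.

48.0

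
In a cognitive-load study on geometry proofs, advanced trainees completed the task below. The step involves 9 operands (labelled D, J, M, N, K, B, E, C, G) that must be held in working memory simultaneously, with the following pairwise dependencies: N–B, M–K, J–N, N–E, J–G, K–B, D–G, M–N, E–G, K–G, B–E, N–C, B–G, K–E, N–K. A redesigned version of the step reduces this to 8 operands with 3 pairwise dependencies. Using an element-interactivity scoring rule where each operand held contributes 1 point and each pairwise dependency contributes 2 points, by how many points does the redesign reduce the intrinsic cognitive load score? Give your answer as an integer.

25

Original: 9 × 1 + 15 × 2 = 9 + 30 = 39.
Redesigned: 8 × 1 + 3 × 2 = 8 + 6 = 14.
Reduction = 39 − 14 = 25.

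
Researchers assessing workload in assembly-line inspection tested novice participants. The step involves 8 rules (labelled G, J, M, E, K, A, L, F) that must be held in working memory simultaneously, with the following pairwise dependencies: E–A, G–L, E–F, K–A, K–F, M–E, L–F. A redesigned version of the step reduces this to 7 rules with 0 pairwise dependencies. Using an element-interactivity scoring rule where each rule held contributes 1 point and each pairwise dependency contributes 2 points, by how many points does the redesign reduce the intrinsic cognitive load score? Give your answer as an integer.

Original: 8 × 1 + 7 × 2 = 8 + 14 = 22.
Redesigned: 7 × 1 + 0 × 2 = 7 + 0 = 7.
Reduction = 22 − 7 = 15.

15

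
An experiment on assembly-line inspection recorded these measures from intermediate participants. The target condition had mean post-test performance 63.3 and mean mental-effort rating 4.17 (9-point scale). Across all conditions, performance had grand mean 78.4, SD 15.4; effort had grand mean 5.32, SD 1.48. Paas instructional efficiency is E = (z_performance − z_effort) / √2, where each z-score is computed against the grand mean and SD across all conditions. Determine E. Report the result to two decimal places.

-0.14

z_performance = (63.3 − 78.4) / 15.4 = -15.1000 / 15.4 = -0.9805.
z_effort = (4.17 − 5.32) / 1.48 = -1.1500 / 1.48 = -0.7770.
z_P − z_E = -0.9805 − (-0.7770) = -0.2035.
E = -0.2035 / √2 = -0.2035 / 1.41421 = -0.1439 ≈ -0.14.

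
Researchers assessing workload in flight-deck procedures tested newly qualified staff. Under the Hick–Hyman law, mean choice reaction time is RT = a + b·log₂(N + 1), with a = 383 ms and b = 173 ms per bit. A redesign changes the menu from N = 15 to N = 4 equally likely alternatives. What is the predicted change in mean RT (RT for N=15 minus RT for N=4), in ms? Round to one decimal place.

RT(15) = 383 + 173·log₂(16) = 383 + 173·4.0000 = 1075.0000 ms.
RT(4) = 383 + 173·log₂(5) = 383 + 173·2.3219 = 784.6887 ms.
Difference = 1075.0000 − 784.6887 = 290.3113 ≈ 290.3 ms.

290.3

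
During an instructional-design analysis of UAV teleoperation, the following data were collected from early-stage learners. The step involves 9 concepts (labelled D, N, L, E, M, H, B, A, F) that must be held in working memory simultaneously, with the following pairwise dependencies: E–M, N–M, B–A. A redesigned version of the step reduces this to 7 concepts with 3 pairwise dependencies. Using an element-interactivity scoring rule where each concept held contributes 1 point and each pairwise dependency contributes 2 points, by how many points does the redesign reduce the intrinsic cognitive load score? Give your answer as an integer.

2

Original: 9 × 1 + 3 × 2 = 9 + 6 = 15.
Redesigned: 7 × 1 + 3 × 2 = 7 + 6 = 13.
Reduction = 15 − 13 = 2.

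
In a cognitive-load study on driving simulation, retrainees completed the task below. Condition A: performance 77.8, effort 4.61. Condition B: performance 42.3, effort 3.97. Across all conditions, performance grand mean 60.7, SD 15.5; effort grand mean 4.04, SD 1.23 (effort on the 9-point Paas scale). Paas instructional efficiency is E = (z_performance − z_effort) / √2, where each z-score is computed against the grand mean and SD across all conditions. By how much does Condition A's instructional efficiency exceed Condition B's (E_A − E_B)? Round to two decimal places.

1.25

Condition A: z_P = (77.8 − 60.7)/15.5 = 1.1032; z_E = (4.61 − 4.04)/1.23 = 0.4634; E_A = (1.1032 − 0.4634)/√2 = 0.4524.
Condition B: z_P = (42.3 − 60.7)/15.5 = -1.1871; z_E = (3.97 − 4.04)/1.23 = -0.0569; E_B = (-1.1871 − (-0.0569))/√2 = -0.7992.
E_A − E_B = 0.4524 − (-0.7992) = 1.2516 ≈ 1.25.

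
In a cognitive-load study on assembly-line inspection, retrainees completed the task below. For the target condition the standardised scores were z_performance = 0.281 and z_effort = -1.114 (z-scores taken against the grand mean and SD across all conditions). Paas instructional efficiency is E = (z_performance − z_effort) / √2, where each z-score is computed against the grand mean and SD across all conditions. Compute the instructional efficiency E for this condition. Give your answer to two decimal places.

z_P − z_E = 0.281 − (-1.114) = 1.3950.
E = 1.3950 / √2 = 1.3950 / 1.41421 = 0.9864 ≈ 0.99.

0.99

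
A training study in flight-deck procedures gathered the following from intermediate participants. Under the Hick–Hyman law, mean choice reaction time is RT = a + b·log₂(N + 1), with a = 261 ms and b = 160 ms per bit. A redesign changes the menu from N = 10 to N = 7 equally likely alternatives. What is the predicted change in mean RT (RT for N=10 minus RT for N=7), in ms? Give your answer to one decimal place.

RT(10) = 261 + 160·log₂(11) = 261 + 160·3.4594 = 814.5040 ms.
RT(7) = 261 + 160·log₂(8) = 261 + 160·3.0000 = 741.0000 ms.
Difference = 814.5040 − 741.0000 = 73.5040 ≈ 73.5 ms.

73.5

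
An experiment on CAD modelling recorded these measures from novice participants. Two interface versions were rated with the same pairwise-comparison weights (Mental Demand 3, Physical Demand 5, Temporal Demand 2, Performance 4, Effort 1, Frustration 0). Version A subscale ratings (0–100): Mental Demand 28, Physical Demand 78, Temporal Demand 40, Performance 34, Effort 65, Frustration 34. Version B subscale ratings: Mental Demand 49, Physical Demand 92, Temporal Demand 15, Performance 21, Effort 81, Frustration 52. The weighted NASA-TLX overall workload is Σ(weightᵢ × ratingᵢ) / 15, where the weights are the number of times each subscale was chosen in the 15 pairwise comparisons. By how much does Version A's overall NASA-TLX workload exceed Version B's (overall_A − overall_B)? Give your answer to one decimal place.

Version A weighted sum = 3·28 + 5·78 + 2·40 + 4·34 + 1·65 + 0·34 = 84 + 390 + 80 + 136 + 65 + 0 = 755; overall_A = 755/15 = 50.3333.
Version B weighted sum = 3·49 + 5·92 + 2·15 + 4·21 + 1·81 + 0·52 = 147 + 460 + 30 + 84 + 81 + 0 = 802; overall_B = 802/15 = 53.4667.
Difference = 50.3333 − 53.4667 = -3.1334 ≈ -3.1.

-3.1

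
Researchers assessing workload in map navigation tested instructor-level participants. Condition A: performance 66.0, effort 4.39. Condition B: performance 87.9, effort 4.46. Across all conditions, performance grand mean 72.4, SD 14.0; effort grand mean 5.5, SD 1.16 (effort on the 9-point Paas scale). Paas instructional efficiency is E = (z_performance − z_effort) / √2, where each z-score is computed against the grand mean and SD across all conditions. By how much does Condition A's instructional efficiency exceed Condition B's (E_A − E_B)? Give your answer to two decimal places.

-1.06

Condition A: z_P = (66.0 − 72.4)/14.0 = -0.4571; z_E = (4.39 − 5.5)/1.16 = -0.9569; E_A = (-0.4571 − (-0.9569))/√2 = 0.3534.
Condition B: z_P = (87.9 − 72.4)/14.0 = 1.1071; z_E = (4.46 − 5.5)/1.16 = -0.8966; E_B = (1.1071 − (-0.8966))/√2 = 1.4168.
E_A − E_B = 0.3534 − 1.4168 = -1.0634 ≈ -1.06.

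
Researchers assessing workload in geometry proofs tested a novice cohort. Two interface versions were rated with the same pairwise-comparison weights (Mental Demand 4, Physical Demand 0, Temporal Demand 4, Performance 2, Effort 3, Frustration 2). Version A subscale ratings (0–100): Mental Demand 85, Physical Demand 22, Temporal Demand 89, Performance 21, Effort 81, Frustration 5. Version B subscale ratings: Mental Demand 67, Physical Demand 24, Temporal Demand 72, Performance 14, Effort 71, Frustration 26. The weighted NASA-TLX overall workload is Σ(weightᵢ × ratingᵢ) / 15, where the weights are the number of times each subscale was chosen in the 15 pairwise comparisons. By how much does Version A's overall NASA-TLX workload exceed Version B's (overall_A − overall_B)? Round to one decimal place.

9.5

Version A weighted sum = 4·85 + 0·22 + 4·89 + 2·21 + 3·81 + 2·5 = 340 + 0 + 356 + 42 + 243 + 10 = 991; overall_A = 991/15 = 66.0667.
Version B weighted sum = 4·67 + 0·24 + 4·72 + 2·14 + 3·71 + 2·26 = 268 + 0 + 288 + 28 + 213 + 52 = 849; overall_B = 849/15 = 56.6000.
Difference = 66.0667 − 56.6000 = 9.4667 ≈ 9.5.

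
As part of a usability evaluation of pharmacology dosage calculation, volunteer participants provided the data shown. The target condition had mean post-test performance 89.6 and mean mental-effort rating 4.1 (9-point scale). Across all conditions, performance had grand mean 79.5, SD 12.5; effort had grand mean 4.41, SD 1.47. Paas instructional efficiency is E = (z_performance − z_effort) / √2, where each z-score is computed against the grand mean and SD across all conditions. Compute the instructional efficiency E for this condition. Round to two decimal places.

0.72

z_performance = (89.6 − 79.5) / 12.5 = 10.1000 / 12.5 = 0.8080.
z_effort = (4.1 − 4.41) / 1.47 = -0.3100 / 1.47 = -0.2109.
z_P − z_E = 0.8080 − (-0.2109) = 1.0189.
E = 1.0189 / √2 = 1.0189 / 1.41421 = 0.7205 ≈ 0.72.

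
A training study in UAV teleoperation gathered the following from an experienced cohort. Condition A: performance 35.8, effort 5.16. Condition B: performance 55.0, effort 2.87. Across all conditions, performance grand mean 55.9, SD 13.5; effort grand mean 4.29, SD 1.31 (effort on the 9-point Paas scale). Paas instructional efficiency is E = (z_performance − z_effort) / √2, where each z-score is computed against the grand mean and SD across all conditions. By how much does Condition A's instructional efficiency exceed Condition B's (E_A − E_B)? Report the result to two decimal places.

-2.24

Condition A: z_P = (35.8 − 55.9)/13.5 = -1.4889; z_E = (5.16 − 4.29)/1.31 = 0.6641; E_A = (-1.4889 − 0.6641)/√2 = -1.5224.
Condition B: z_P = (55.0 − 55.9)/13.5 = -0.0667; z_E = (2.87 − 4.29)/1.31 = -1.0840; E_B = (-0.0667 − (-1.0840))/√2 = 0.7193.
E_A − E_B = -1.5224 − 0.7193 = -2.2417 ≈ -2.24.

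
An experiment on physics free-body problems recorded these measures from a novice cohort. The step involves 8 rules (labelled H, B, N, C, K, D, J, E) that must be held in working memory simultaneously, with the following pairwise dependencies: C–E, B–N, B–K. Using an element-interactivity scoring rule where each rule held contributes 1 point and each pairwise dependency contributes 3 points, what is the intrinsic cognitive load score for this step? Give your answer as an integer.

Count of rules held simultaneously: 8.
Count of pairwise dependencies listed: 3.
Element contribution: 8 × 1 = 8.
Interaction contribution: 3 × 3 = 9.
Intrinsic load = 8 + 9 = 17.

17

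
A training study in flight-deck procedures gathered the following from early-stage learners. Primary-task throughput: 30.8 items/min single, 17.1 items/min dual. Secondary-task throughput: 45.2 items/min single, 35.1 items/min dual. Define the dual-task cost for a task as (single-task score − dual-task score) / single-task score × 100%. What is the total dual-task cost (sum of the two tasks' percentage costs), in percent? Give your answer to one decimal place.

Primary cost = (30.8 − 17.1) / 30.8 × 100% = 44.4805%.
Secondary cost = (45.2 − 35.1) / 45.2 × 100% = 22.3451%.
Total = 44.4805% + 22.3451% = 66.8256% ≈ 66.8%.

66.8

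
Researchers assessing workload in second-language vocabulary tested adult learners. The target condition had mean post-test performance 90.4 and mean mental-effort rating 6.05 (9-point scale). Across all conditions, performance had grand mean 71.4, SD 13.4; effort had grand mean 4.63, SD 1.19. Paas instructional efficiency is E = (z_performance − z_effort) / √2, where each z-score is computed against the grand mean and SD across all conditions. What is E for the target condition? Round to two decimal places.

0.16

z_performance = (90.4 − 71.4) / 13.4 = 19.0000 / 13.4 = 1.4179.
z_effort = (6.05 − 4.63) / 1.19 = 1.4200 / 1.19 = 1.1933.
z_P − z_E = 1.4179 − 1.1933 = 0.2246.
E = 0.2246 / √2 = 0.2246 / 1.41421 = 0.1588 ≈ 0.16.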